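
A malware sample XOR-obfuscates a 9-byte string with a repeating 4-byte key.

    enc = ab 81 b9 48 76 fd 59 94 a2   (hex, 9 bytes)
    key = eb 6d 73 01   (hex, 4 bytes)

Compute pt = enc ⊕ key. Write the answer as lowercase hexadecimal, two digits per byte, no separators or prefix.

The 4-byte key repeats, so the effective keystream is eb 6d 73 01 eb 6d 73 01 eb.
byte 0: ab ⊕ eb = 40
byte 1: 81 ⊕ 6d = ec
byte 2: b9 ⊕ 73 = ca
byte 3: 48 ⊕ 01 = 49
byte 4: 76 ⊕ eb = 9d
byte 5: fd ⊕ 6d = 90
byte 6: 59 ⊕ 73 = 2a
byte 7: 94 ⊕ 01 = 95
byte 8: a2 ⊕ eb = 49

40ecca499d902a9549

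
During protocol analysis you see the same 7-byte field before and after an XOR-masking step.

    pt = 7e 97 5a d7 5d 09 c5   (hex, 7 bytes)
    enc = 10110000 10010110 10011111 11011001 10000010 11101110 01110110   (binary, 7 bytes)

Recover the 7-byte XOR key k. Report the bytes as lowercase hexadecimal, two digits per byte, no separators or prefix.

ce01c50edfe7b3

Since enc = pt ⊕ k, XORing both sides with pt gives k = pt ⊕ enc.
byte 0: 01111110 ^ 10110000 = 11001110
byte 1: 10010111 ^ 10010110 = 00000001
byte 2: 01011010 ^ 10011111 = 11000101
byte 3: 11010111 ^ 11011001 = 00001110
byte 4: 01011101 ^ 10000010 = 11011111
byte 5: 00001001 ^ 11101110 = 11100111
byte 6: 11000101 ^ 01110110 = 10110011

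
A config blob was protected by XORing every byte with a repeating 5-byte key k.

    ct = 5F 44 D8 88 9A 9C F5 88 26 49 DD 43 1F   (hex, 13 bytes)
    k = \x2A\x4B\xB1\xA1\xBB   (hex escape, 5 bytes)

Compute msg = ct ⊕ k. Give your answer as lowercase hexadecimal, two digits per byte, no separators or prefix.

The 5-byte key repeats, so the effective keystream is 2a 4b b1 a1 bb 2a 4b b1 a1 bb 2a 4b b1.
byte 0: 5f XOR 2a = 75
byte 1: 44 XOR 4b = 0f
byte 2: d8 XOR b1 = 69
byte 3: 88 XOR a1 = 29
byte 4: 9a XOR bb = 21
byte 5: 9c XOR 2a = b6
byte 6: f5 XOR 4b = be
byte 7: 88 XOR b1 = 39
byte 8: 26 XOR a1 = 87
byte 9: 49 XOR bb = f2
byte 10: dd XOR 2a = f7
byte 11: 43 XOR 4b = 08
byte 12: 1f XOR b1 = ae

750f692921b6be3987f2f708ae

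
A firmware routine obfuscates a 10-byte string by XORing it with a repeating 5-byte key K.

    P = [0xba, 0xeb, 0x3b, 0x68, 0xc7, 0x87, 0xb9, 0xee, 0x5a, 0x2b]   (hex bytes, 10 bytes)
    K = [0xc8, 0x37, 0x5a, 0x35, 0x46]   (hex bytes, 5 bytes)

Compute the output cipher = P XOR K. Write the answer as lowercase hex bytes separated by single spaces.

72 dc 61 5d 81 4f 8e b4 6f 6d

The 5-byte key repeats, so the effective keystream is c8 37 5a 35 46 c8 37 5a 35 46.
byte 0: 10111010 xor 11001000 = 01110010
byte 1: 11101011 xor 00110111 = 11011100
byte 2: 00111011 xor 01011010 = 01100001
byte 3: 01101000 xor 00110101 = 01011101
byte 4: 11000111 xor 01000110 = 10000001
byte 5: 10000111 xor 11001000 = 01001111
byte 6: 10111001 xor 00110111 = 10001110
byte 7: 11101110 xor 01011010 = 10110100
byte 8: 01011010 xor 00110101 = 01101111
byte 9: 00101011 xor 01000110 = 01101101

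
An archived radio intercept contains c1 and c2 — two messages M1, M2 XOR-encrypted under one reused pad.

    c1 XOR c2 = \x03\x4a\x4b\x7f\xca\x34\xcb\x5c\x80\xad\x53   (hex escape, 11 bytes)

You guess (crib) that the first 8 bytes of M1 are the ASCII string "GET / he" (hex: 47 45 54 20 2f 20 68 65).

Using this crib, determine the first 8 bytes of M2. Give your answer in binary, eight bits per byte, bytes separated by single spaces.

Since c1 ⊕ c2 = M1 ⊕ M2, XORing with the guessed M1 bytes yields the corresponding M2 bytes: M2 = (c1 ⊕ c2) ⊕ M1.
03 XOR 47 = 44
4a XOR 45 = 0f
4b XOR 54 = 1f
7f XOR 20 = 5f
ca XOR 2f = e5
34 XOR 20 = 14
cb XOR 68 = a3
5c XOR 65 = 39

01000100 00001111 00011111 01011111 11100101 00010100 10100011 00111001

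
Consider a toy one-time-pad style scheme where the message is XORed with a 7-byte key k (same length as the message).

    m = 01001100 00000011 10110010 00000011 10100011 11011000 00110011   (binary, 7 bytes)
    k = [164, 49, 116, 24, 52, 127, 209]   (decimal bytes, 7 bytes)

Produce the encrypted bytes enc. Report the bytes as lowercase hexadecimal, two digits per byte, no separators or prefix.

e832c61b97a7e2

4c XOR a4 = e8
03 XOR 31 = 32
b2 XOR 74 = c6
03 XOR 18 = 1b
a3 XOR 34 = 97
d8 XOR 7f = a7
33 XOR d1 = e2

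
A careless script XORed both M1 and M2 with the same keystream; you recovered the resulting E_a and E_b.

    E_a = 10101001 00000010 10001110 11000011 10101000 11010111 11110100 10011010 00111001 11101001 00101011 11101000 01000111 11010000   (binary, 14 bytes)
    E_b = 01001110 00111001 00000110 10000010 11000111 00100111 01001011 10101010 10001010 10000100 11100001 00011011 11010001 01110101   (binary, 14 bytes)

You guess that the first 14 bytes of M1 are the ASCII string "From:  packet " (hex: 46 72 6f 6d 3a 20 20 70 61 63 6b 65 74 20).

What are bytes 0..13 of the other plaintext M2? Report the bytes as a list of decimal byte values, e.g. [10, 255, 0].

First, E_a ⊕ E_b = (M1 ⊕ K) ⊕ (M2 ⊕ K) = M1 ⊕ M2, so the key drops out. Then M2 = (M1 ⊕ M2) ⊕ M1 over the first 14 bytes.
byte 0: (a9 XOR 4e) XOR 46 = e7 XOR 46 = a1
byte 1: (02 XOR 39) XOR 72 = 3b XOR 72 = 49
byte 2: (8e XOR 06) XOR 6f = 88 XOR 6f = e7
byte 3: (c3 XOR 82) XOR 6d = 41 XOR 6d = 2c
byte 4: (a8 XOR c7) XOR 3a = 6f XOR 3a = 55
byte 5: (d7 XOR 27) XOR 20 = f0 XOR 20 = d0
byte 6: (f4 XOR 4b) XOR 20 = bf XOR 20 = 9f
byte 7: (9a XOR aa) XOR 70 = 30 XOR 70 = 40
byte 8: (39 XOR 8a) XOR 61 = b3 XOR 61 = d2
byte 9: (e9 XOR 84) XOR 63 = 6d XOR 63 = 0e
byte 10: (2b XOR e1) XOR 6b = ca XOR 6b = a1
byte 11: (e8 XOR 1b) XOR 65 = f3 XOR 65 = 96
byte 12: (47 XOR d1) XOR 74 = 96 XOR 74 = e2
byte 13: (d0 XOR 75) XOR 20 = a5 XOR 20 = 85

[161, 73, 231, 44, 85, 208, 159, 64, 210, 14, 161, 150, 226, 133]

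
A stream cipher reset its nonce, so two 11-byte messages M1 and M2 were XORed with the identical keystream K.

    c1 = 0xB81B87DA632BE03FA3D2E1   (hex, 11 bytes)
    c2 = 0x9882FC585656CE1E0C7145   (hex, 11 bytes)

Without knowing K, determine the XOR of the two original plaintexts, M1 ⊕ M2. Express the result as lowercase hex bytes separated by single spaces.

20 99 7b 82 35 7d 2e 21 af a3 a4

c1 ⊕ c2 = (M1 ⊕ K) ⊕ (M2 ⊕ K) = M1 ⊕ M2 — the shared key cancels under XOR.
b8 ⊕ 98 = 20
1b ⊕ 82 = 99
87 ⊕ fc = 7b
da ⊕ 58 = 82
63 ⊕ 56 = 35
2b ⊕ 56 = 7d
e0 ⊕ ce = 2e
3f ⊕ 1e = 21
a3 ⊕ 0c = af
d2 ⊕ 71 = a3
e1 ⊕ 45 = a4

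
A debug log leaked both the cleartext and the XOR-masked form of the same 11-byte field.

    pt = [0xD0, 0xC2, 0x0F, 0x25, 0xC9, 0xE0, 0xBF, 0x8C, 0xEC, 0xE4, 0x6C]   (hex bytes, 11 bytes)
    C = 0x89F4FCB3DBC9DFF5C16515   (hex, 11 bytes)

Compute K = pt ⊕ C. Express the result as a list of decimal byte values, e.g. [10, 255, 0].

Since C = pt ⊕ K, XORing both sides with pt gives K = pt ⊕ C.
d0 ⊕ 89 = 59
c2 ⊕ f4 = 36
0f ⊕ fc = f3
25 ⊕ b3 = 96
c9 ⊕ db = 12
e0 ⊕ c9 = 29
bf ⊕ df = 60
8c ⊕ f5 = 79
ec ⊕ c1 = 2d
e4 ⊕ 65 = 81
6c ⊕ 15 = 79

[89, 54, 243, 150, 18, 41, 96, 121, 45, 129, 121]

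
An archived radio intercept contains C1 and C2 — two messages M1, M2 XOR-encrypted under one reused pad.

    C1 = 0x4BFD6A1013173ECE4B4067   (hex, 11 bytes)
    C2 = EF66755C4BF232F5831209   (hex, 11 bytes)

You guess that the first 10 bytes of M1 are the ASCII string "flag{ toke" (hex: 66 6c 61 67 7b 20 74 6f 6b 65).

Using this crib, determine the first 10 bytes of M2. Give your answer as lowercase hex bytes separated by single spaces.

c2 f7 7e 2b 23 c5 78 54 a3 37

First, C1 ⊕ C2 = (M1 ⊕ K) ⊕ (M2 ⊕ K) = M1 ⊕ M2, so the key drops out. Then M2 = (M1 ⊕ M2) ⊕ M1 over the first 10 bytes.
byte 0: (4b xor ef) xor 66 = a4 xor 66 = c2
byte 1: (fd xor 66) xor 6c = 9b xor 6c = f7
byte 2: (6a xor 75) xor 61 = 1f xor 61 = 7e
byte 3: (10 xor 5c) xor 67 = 4c xor 67 = 2b
byte 4: (13 xor 4b) xor 7b = 58 xor 7b = 23
byte 5: (17 xor f2) xor 20 = e5 xor 20 = c5
byte 6: (3e xor 32) xor 74 = 0c xor 74 = 78
byte 7: (ce xor f5) xor 6f = 3b xor 6f = 54
byte 8: (4b xor 83) xor 6b = c8 xor 6b = a3
byte 9: (40 xor 12) xor 65 = 52 xor 65 = 37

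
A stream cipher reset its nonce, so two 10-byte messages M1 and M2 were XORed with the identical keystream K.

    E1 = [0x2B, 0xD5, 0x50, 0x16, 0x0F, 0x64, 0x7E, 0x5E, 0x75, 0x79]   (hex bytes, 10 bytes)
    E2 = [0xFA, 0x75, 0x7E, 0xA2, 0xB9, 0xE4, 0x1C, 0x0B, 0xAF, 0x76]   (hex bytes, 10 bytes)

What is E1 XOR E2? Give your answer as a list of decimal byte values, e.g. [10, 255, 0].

E1 ⊕ E2 = (M1 ⊕ K) ⊕ (M2 ⊕ K) = M1 ⊕ M2 — the shared key cancels under XOR.
2b ⊕ fa = d1
d5 ⊕ 75 = a0
50 ⊕ 7e = 2e
16 ⊕ a2 = b4
0f ⊕ b9 = b6
64 ⊕ e4 = 80
7e ⊕ 1c = 62
5e ⊕ 0b = 55
75 ⊕ af = da
79 ⊕ 76 = 0f

[209, 160, 46, 180, 182, 128, 98, 85, 218, 15]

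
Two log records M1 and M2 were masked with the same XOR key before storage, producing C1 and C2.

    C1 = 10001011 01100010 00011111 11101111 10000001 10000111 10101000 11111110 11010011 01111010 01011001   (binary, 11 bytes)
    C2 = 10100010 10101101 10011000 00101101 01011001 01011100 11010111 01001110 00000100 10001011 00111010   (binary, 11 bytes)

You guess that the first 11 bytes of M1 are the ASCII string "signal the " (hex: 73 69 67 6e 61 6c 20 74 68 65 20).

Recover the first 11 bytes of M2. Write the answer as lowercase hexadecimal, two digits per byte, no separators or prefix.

5aa6e0acb9b75fc4bf9443

First, C1 ⊕ C2 = (M1 ⊕ K) ⊕ (M2 ⊕ K) = M1 ⊕ M2, so the key drops out. Then M2 = (M1 ⊕ M2) ⊕ M1 over the first 11 bytes.
byte 0: (8b xor a2) xor 73 = 29 xor 73 = 5a
byte 1: (62 xor ad) xor 69 = cf xor 69 = a6
byte 2: (1f xor 98) xor 67 = 87 xor 67 = e0
byte 3: (ef xor 2d) xor 6e = c2 xor 6e = ac
byte 4: (81 xor 59) xor 61 = d8 xor 61 = b9
byte 5: (87 xor 5c) xor 6c = db xor 6c = b7
byte 6: (a8 xor d7) xor 20 = 7f xor 20 = 5f
byte 7: (fe xor 4e) xor 74 = b0 xor 74 = c4
byte 8: (d3 xor 04) xor 68 = d7 xor 68 = bf
byte 9: (7a xor 8b) xor 65 = f1 xor 65 = 94
byte 10: (59 xor 3a) xor 20 = 63 xor 20 = 43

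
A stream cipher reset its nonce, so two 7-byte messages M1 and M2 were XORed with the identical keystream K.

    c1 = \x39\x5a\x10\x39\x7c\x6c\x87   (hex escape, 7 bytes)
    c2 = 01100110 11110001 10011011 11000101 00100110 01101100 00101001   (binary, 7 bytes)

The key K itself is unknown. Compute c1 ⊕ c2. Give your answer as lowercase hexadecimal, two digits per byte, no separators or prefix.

c1 ⊕ c2 = (M1 ⊕ K) ⊕ (M2 ⊕ K) = M1 ⊕ M2 — the shared key cancels under XOR.
byte 0: 39 xor 66 = 5f
byte 1: 5a xor f1 = ab
byte 2: 10 xor 9b = 8b
byte 3: 39 xor c5 = fc
byte 4: 7c xor 26 = 5a
byte 5: 6c xor 6c = 00
byte 6: 87 xor 29 = ae

5fab8bfc5a00ae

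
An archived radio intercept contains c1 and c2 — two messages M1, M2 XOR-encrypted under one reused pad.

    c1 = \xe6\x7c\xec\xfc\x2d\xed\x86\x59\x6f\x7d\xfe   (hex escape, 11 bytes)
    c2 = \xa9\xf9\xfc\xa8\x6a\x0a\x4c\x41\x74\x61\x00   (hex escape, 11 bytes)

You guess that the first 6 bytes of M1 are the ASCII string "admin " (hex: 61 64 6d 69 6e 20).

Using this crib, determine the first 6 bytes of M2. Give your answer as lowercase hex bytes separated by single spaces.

2e e1 7d 3d 29 c7

First, c1 ⊕ c2 = (M1 ⊕ K) ⊕ (M2 ⊕ K) = M1 ⊕ M2, so the key drops out. Then M2 = (M1 ⊕ M2) ⊕ M1 over the first 6 bytes.
byte 0: (e6 ⊕ a9) ⊕ 61 = 4f ⊕ 61 = 2e
byte 1: (7c ⊕ f9) ⊕ 64 = 85 ⊕ 64 = e1
byte 2: (ec ⊕ fc) ⊕ 6d = 10 ⊕ 6d = 7d
byte 3: (fc ⊕ a8) ⊕ 69 = 54 ⊕ 69 = 3d
byte 4: (2d ⊕ 6a) ⊕ 6e = 47 ⊕ 6e = 29
byte 5: (ed ⊕ 0a) ⊕ 20 = e7 ⊕ 20 = c7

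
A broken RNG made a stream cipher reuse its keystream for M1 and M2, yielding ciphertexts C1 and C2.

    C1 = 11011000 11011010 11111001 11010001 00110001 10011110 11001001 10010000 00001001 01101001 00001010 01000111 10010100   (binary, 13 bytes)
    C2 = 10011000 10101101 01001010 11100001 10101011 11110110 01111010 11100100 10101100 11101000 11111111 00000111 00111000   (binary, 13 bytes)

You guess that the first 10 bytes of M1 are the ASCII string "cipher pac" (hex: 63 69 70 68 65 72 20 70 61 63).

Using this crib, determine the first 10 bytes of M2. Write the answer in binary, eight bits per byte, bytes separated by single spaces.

00100011 00011110 11000011 01011000 11111111 00011010 10010011 00000100 11000100 11100010

First, C1 ⊕ C2 = (M1 ⊕ K) ⊕ (M2 ⊕ K) = M1 ⊕ M2, so the key drops out. Then M2 = (M1 ⊕ M2) ⊕ M1 over the first 10 bytes.
byte 0: (d8 xor 98) xor 63 = 40 xor 63 = 23
byte 1: (da xor ad) xor 69 = 77 xor 69 = 1e
byte 2: (f9 xor 4a) xor 70 = b3 xor 70 = c3
byte 3: (d1 xor e1) xor 68 = 30 xor 68 = 58
byte 4: (31 xor ab) xor 65 = 9a xor 65 = ff
byte 5: (9e xor f6) xor 72 = 68 xor 72 = 1a
byte 6: (c9 xor 7a) xor 20 = b3 xor 20 = 93
byte 7: (90 xor e4) xor 70 = 74 xor 70 = 04
byte 8: (09 xor ac) xor 61 = a5 xor 61 = c4
byte 9: (69 xor e8) xor 63 = 81 xor 63 = e2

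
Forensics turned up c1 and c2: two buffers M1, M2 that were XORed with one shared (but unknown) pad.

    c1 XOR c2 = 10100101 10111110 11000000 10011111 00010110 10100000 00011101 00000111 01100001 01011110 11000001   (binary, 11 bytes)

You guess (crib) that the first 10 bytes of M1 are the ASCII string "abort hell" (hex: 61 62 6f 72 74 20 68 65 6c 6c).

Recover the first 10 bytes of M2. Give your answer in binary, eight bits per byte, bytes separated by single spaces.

Since c1 ⊕ c2 = M1 ⊕ M2, XORing with the guessed M1 bytes yields the corresponding M2 bytes: M2 = (c1 ⊕ c2) ⊕ M1.
a5 xor 61 = c4
be xor 62 = dc
c0 xor 6f = af
9f xor 72 = ed
16 xor 74 = 62
a0 xor 20 = 80
1d xor 68 = 75
07 xor 65 = 62
61 xor 6c = 0d
5e xor 6c = 32

11000100 11011100 10101111 11101101 01100010 10000000 01110101 01100010 00001101 00110010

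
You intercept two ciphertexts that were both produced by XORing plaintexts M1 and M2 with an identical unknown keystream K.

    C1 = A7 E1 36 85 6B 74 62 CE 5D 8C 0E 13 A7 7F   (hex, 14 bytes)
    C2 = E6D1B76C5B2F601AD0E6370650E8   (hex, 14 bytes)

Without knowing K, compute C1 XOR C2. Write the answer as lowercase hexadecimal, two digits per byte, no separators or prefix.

413081e9305b02d48d6a3915f797

C1 ⊕ C2 = (M1 ⊕ K) ⊕ (M2 ⊕ K) = M1 ⊕ M2 — the shared key cancels under XOR.
167 xor 230 =  65
225 xor 209 =  48
 54 xor 183 = 129
133 xor 108 = 233
107 xor  91 =  48
116 xor  47 =  91
 98 xor  96 =   2
206 xor  26 = 212
 93 xor 208 = 141
140 xor 230 = 106
 14 xor  55 =  57
 19 xor   6 =  21
167 xor  80 = 247
127 xor 232 = 151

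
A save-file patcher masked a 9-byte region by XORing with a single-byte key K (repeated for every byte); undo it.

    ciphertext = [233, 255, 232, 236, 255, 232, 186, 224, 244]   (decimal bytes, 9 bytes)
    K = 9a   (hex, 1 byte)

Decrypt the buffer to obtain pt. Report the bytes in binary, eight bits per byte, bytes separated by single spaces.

01110011 01100101 01110010 01110110 01100101 01110010 00100000 01111010 01101110

The 1-byte key repeats, so the effective keystream is 9a 9a 9a 9a 9a 9a 9a 9a 9a.
byte 0: e9 xor 9a = 73
byte 1: ff xor 9a = 65
byte 2: e8 xor 9a = 72
byte 3: ec xor 9a = 76
byte 4: ff xor 9a = 65
byte 5: e8 xor 9a = 72
byte 6: ba xor 9a = 20
byte 7: e0 xor 9a = 7a
byte 8: f4 xor 9a = 6e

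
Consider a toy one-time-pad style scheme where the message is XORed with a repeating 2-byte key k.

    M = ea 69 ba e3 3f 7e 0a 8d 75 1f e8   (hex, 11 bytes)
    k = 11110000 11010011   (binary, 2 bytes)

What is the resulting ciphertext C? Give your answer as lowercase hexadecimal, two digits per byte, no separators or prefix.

1aba4a30cfadfa5e85cc18

The 2-byte key repeats, so the effective keystream is f0 d3 f0 d3 f0 d3 f0 d3 f0 d3 f0.
byte 0: ea XOR f0 = 1a
byte 1: 69 XOR d3 = ba
byte 2: ba XOR f0 = 4a
byte 3: e3 XOR d3 = 30
byte 4: 3f XOR f0 = cf
byte 5: 7e XOR d3 = ad
byte 6: 0a XOR f0 = fa
byte 7: 8d XOR d3 = 5e
byte 8: 75 XOR f0 = 85
byte 9: 1f XOR d3 = cc
byte 10: e8 XOR f0 = 18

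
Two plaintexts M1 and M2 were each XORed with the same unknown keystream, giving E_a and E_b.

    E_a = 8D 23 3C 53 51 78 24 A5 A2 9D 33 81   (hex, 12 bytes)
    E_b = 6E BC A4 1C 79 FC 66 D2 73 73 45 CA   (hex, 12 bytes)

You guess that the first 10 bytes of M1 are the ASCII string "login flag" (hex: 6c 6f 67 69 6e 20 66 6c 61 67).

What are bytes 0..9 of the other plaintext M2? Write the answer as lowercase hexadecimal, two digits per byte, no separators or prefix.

8ff0ff2646a4241bb089

First, E_a ⊕ E_b = (M1 ⊕ K) ⊕ (M2 ⊕ K) = M1 ⊕ M2, so the key drops out. Then M2 = (M1 ⊕ M2) ⊕ M1 over the first 10 bytes.
byte 0: (8d XOR 6e) XOR 6c = e3 XOR 6c = 8f
byte 1: (23 XOR bc) XOR 6f = 9f XOR 6f = f0
byte 2: (3c XOR a4) XOR 67 = 98 XOR 67 = ff
byte 3: (53 XOR 1c) XOR 69 = 4f XOR 69 = 26
byte 4: (51 XOR 79) XOR 6e = 28 XOR 6e = 46
byte 5: (78 XOR fc) XOR 20 = 84 XOR 20 = a4
byte 6: (24 XOR 66) XOR 66 = 42 XOR 66 = 24
byte 7: (a5 XOR d2) XOR 6c = 77 XOR 6c = 1b
byte 8: (a2 XOR 73) XOR 61 = d1 XOR 61 = b0
byte 9: (9d XOR 73) XOR 67 = ee XOR 67 = 89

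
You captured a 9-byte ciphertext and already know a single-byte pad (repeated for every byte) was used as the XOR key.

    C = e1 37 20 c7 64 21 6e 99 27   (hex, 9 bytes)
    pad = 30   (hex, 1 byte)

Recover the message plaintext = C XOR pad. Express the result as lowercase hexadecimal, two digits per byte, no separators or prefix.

d10710f754115ea917

The 1-byte key repeats, so the effective keystream is 30 30 30 30 30 30 30 30 30.
byte 0: e1 xor 30 = d1
byte 1: 37 xor 30 = 07
byte 2: 20 xor 30 = 10
byte 3: c7 xor 30 = f7
byte 4: 64 xor 30 = 54
byte 5: 21 xor 30 = 11
byte 6: 6e xor 30 = 5e
byte 7: 99 xor 30 = a9
byte 8: 27 xor 30 = 17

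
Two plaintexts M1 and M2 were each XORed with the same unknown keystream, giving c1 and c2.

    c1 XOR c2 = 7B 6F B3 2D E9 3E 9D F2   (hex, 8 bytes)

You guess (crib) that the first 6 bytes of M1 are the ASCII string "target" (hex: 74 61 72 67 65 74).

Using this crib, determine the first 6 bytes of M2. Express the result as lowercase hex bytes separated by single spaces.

0f 0e c1 4a 8c 4a

Since c1 ⊕ c2 = M1 ⊕ M2, XORing with the guessed M1 bytes yields the corresponding M2 bytes: M2 = (c1 ⊕ c2) ⊕ M1.
7b ⊕ 74 = 0f
6f ⊕ 61 = 0e
b3 ⊕ 72 = c1
2d ⊕ 67 = 4a
e9 ⊕ 65 = 8c
3e ⊕ 74 = 4a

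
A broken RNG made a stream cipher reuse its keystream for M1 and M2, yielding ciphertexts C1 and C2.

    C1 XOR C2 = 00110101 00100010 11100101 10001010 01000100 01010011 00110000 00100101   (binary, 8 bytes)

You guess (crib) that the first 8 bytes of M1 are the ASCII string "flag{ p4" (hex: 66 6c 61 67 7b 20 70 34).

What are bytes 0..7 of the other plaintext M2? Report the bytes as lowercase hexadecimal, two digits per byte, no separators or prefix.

Since C1 ⊕ C2 = M1 ⊕ M2, XORing with the guessed M1 bytes yields the corresponding M2 bytes: M2 = (C1 ⊕ C2) ⊕ M1.
byte 0:  53 xor 102 =  83
byte 1:  34 xor 108 =  78
byte 2: 229 xor  97 = 132
byte 3: 138 xor 103 = 237
byte 4:  68 xor 123 =  63
byte 5:  83 xor  32 = 115
byte 6:  48 xor 112 =  64
byte 7:  37 xor  52 =  17

534e84ed3f734011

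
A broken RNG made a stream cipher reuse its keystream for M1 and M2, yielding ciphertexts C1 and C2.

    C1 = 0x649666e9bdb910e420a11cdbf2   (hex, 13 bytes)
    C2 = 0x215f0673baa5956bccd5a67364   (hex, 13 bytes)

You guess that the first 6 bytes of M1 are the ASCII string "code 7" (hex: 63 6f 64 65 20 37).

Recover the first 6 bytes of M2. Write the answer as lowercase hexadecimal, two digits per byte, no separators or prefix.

26a604ff272b

First, C1 ⊕ C2 = (M1 ⊕ K) ⊕ (M2 ⊕ K) = M1 ⊕ M2, so the key drops out. Then M2 = (M1 ⊕ M2) ⊕ M1 over the first 6 bytes.
byte 0: (64 ⊕ 21) ⊕ 63 = 45 ⊕ 63 = 26
byte 1: (96 ⊕ 5f) ⊕ 6f = c9 ⊕ 6f = a6
byte 2: (66 ⊕ 06) ⊕ 64 = 60 ⊕ 64 = 04
byte 3: (e9 ⊕ 73) ⊕ 65 = 9a ⊕ 65 = ff
byte 4: (bd ⊕ ba) ⊕ 20 = 07 ⊕ 20 = 27
byte 5: (b9 ⊕ a5) ⊕ 37 = 1c ⊕ 37 = 2b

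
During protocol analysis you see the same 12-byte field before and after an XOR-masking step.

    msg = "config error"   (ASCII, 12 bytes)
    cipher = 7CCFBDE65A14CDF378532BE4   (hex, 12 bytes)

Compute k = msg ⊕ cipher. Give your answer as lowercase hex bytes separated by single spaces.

Since cipher = msg ⊕ k, XORing both sides with msg gives k = msg ⊕ cipher.
01100011 ⊕ 01111100 = 00011111
01101111 ⊕ 11001111 = 10100000
01101110 ⊕ 10111101 = 11010011
01100110 ⊕ 11100110 = 10000000
01101001 ⊕ 01011010 = 00110011
01100111 ⊕ 00010100 = 01110011
00100000 ⊕ 11001101 = 11101101
01100101 ⊕ 11110011 = 10010110
01110010 ⊕ 01111000 = 00001010
01110010 ⊕ 01010011 = 00100001
01101111 ⊕ 00101011 = 01000100
01110010 ⊕ 11100100 = 10010110

1f a0 d3 80 33 73 ed 96 0a 21 44 96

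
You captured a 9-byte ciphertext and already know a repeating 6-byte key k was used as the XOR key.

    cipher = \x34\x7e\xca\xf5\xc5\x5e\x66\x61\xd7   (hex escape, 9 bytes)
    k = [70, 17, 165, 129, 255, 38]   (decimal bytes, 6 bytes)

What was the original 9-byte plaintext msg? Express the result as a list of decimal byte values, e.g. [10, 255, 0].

[114, 111, 111, 116, 58, 120, 32, 112, 114]

The 6-byte key repeats, so the effective keystream is 46 11 a5 81 ff 26 46 11 a5.
byte 0: 34 XOR 46 = 72
byte 1: 7e XOR 11 = 6f
byte 2: ca XOR a5 = 6f
byte 3: f5 XOR 81 = 74
byte 4: c5 XOR ff = 3a
byte 5: 5e XOR 26 = 78
byte 6: 66 XOR 46 = 20
byte 7: 61 XOR 11 = 70
byte 8: d7 XOR a5 = 72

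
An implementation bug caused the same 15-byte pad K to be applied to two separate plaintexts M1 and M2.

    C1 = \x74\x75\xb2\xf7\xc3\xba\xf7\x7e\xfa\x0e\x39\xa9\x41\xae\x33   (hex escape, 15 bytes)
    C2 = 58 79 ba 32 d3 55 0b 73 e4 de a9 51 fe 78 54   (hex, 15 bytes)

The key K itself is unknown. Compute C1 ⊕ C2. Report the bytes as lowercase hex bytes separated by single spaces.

2c 0c 08 c5 10 ef fc 0d 1e d0 90 f8 bf d6 67

C1 ⊕ C2 = (M1 ⊕ K) ⊕ (M2 ⊕ K) = M1 ⊕ M2 — the shared key cancels under XOR.
byte 0: 74 xor 58 = 2c
byte 1: 75 xor 79 = 0c
byte 2: b2 xor ba = 08
byte 3: f7 xor 32 = c5
byte 4: c3 xor d3 = 10
byte 5: ba xor 55 = ef
byte 6: f7 xor 0b = fc
byte 7: 7e xor 73 = 0d
byte 8: fa xor e4 = 1e
byte 9: 0e xor de = d0
byte 10: 39 xor a9 = 90
byte 11: a9 xor 51 = f8
byte 12: 41 xor fe = bf
byte 13: ae xor 78 = d6
byte 14: 33 xor 54 = 67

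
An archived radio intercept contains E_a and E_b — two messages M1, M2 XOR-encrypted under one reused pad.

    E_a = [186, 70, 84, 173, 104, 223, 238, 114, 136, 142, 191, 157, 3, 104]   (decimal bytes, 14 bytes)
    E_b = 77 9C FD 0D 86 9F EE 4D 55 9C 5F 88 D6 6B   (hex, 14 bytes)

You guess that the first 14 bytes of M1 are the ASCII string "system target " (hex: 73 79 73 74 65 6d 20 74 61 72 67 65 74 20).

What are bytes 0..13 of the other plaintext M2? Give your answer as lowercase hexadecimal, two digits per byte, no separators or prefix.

First, E_a ⊕ E_b = (M1 ⊕ K) ⊕ (M2 ⊕ K) = M1 ⊕ M2, so the key drops out. Then M2 = (M1 ⊕ M2) ⊕ M1 over the first 14 bytes.
byte 0: (ba ⊕ 77) ⊕ 73 = cd ⊕ 73 = be
byte 1: (46 ⊕ 9c) ⊕ 79 = da ⊕ 79 = a3
byte 2: (54 ⊕ fd) ⊕ 73 = a9 ⊕ 73 = da
byte 3: (ad ⊕ 0d) ⊕ 74 = a0 ⊕ 74 = d4
byte 4: (68 ⊕ 86) ⊕ 65 = ee ⊕ 65 = 8b
byte 5: (df ⊕ 9f) ⊕ 6d = 40 ⊕ 6d = 2d
byte 6: (ee ⊕ ee) ⊕ 20 = 00 ⊕ 20 = 20
byte 7: (72 ⊕ 4d) ⊕ 74 = 3f ⊕ 74 = 4b
byte 8: (88 ⊕ 55) ⊕ 61 = dd ⊕ 61 = bc
byte 9: (8e ⊕ 9c) ⊕ 72 = 12 ⊕ 72 = 60
byte 10: (bf ⊕ 5f) ⊕ 67 = e0 ⊕ 67 = 87
byte 11: (9d ⊕ 88) ⊕ 65 = 15 ⊕ 65 = 70
byte 12: (03 ⊕ d6) ⊕ 74 = d5 ⊕ 74 = a1
byte 13: (68 ⊕ 6b) ⊕ 20 = 03 ⊕ 20 = 23

bea3dad48b2d204bbc608770a123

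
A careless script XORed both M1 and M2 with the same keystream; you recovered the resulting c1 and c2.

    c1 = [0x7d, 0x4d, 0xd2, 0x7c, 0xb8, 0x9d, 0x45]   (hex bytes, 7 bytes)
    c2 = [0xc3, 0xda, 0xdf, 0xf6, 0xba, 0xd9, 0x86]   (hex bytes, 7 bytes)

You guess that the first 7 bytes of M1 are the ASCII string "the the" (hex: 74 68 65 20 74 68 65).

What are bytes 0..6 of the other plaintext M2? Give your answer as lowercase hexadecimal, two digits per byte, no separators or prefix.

First, c1 ⊕ c2 = (M1 ⊕ K) ⊕ (M2 ⊕ K) = M1 ⊕ M2, so the key drops out. Then M2 = (M1 ⊕ M2) ⊕ M1 over the first 7 bytes.
byte 0: (7d XOR c3) XOR 74 = be XOR 74 = ca
byte 1: (4d XOR da) XOR 68 = 97 XOR 68 = ff
byte 2: (d2 XOR df) XOR 65 = 0d XOR 65 = 68
byte 3: (7c XOR f6) XOR 20 = 8a XOR 20 = aa
byte 4: (b8 XOR ba) XOR 74 = 02 XOR 74 = 76
byte 5: (9d XOR d9) XOR 68 = 44 XOR 68 = 2c
byte 6: (45 XOR 86) XOR 65 = c3 XOR 65 = a6

caff68aa762ca6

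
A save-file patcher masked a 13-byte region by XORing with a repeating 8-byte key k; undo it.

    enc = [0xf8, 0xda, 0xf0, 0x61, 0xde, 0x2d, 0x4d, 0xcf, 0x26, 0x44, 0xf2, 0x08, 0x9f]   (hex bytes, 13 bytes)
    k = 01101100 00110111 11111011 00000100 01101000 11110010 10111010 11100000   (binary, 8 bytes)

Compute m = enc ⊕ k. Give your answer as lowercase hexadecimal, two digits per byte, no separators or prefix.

94ed0b65b6dff72f4a73090cf7

The 8-byte key repeats, so the effective keystream is 6c 37 fb 04 68 f2 ba e0 6c 37 fb 04 68.
byte 0: 248 XOR 108 = 148
byte 1: 218 XOR  55 = 237
byte 2: 240 XOR 251 =  11
byte 3:  97 XOR   4 = 101
byte 4: 222 XOR 104 = 182
byte 5:  45 XOR 242 = 223
byte 6:  77 XOR 186 = 247
byte 7: 207 XOR 224 =  47
byte 8:  38 XOR 108 =  74
byte 9:  68 XOR  55 = 115
byte 10: 242 XOR 251 =   9
byte 11:   8 XOR   4 =  12
byte 12: 159 XOR 104 = 247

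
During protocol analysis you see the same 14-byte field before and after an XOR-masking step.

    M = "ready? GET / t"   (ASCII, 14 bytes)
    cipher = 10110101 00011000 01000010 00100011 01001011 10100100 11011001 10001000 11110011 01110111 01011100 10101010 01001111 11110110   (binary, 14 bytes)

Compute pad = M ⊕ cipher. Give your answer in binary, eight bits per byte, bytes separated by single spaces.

Since cipher = M ⊕ pad, XORing both sides with M gives pad = M ⊕ cipher.
byte 0: 01110010 ^ 10110101 = 11000111
byte 1: 01100101 ^ 00011000 = 01111101
byte 2: 01100001 ^ 01000010 = 00100011
byte 3: 01100100 ^ 00100011 = 01000111
byte 4: 01111001 ^ 01001011 = 00110010
byte 5: 00111111 ^ 10100100 = 10011011
byte 6: 00100000 ^ 11011001 = 11111001
byte 7: 01000111 ^ 10001000 = 11001111
byte 8: 01000101 ^ 11110011 = 10110110
byte 9: 01010100 ^ 01110111 = 00100011
byte 10: 00100000 ^ 01011100 = 01111100
byte 11: 00101111 ^ 10101010 = 10000101
byte 12: 00100000 ^ 01001111 = 01101111
byte 13: 01110100 ^ 11110110 = 10000010

11000111 01111101 00100011 01000111 00110010 10011011 11111001 11001111 10110110 00100011 01111100 10000101 01101111 10000010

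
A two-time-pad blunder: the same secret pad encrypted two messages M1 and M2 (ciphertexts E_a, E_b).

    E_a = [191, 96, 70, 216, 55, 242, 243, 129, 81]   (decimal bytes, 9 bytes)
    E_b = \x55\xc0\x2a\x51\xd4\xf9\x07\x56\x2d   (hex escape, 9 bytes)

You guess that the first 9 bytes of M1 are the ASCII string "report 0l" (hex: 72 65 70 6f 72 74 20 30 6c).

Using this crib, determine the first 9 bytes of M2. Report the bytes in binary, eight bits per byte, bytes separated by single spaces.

10011000 11000101 00011100 11100110 10010001 01111111 11010100 11100111 00010000

First, E_a ⊕ E_b = (M1 ⊕ K) ⊕ (M2 ⊕ K) = M1 ⊕ M2, so the key drops out. Then M2 = (M1 ⊕ M2) ⊕ M1 over the first 9 bytes.
byte 0: (bf XOR 55) XOR 72 = ea XOR 72 = 98
byte 1: (60 XOR c0) XOR 65 = a0 XOR 65 = c5
byte 2: (46 XOR 2a) XOR 70 = 6c XOR 70 = 1c
byte 3: (d8 XOR 51) XOR 6f = 89 XOR 6f = e6
byte 4: (37 XOR d4) XOR 72 = e3 XOR 72 = 91
byte 5: (f2 XOR f9) XOR 74 = 0b XOR 74 = 7f
byte 6: (f3 XOR 07) XOR 20 = f4 XOR 20 = d4
byte 7: (81 XOR 56) XOR 30 = d7 XOR 30 = e7
byte 8: (51 XOR 2d) XOR 6c = 7c XOR 6c = 10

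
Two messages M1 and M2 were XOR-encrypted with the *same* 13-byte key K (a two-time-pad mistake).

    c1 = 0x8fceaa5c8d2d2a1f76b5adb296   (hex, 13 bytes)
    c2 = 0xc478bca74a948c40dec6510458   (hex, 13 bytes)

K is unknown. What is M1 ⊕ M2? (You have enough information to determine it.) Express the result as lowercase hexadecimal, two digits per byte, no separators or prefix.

c1 ⊕ c2 = (M1 ⊕ K) ⊕ (M2 ⊕ K) = M1 ⊕ M2 — the shared key cancels under XOR.
143 XOR 196 =  75
206 XOR 120 = 182
170 XOR 188 =  22
 92 XOR 167 = 251
141 XOR  74 = 199
 45 XOR 148 = 185
 42 XOR 140 = 166
 31 XOR  64 =  95
118 XOR 222 = 168
181 XOR 198 = 115
173 XOR  81 = 252
178 XOR   4 = 182
150 XOR  88 = 206

4bb616fbc7b9a65fa873fcb6ce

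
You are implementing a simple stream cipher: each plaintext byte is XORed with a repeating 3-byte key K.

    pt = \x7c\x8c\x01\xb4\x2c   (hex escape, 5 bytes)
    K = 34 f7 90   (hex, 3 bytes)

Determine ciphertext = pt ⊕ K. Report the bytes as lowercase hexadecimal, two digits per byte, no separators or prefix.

The 3-byte key repeats, so the effective keystream is 34 f7 90 34 f7.
byte 0: 7c ^ 34 = 48
byte 1: 8c ^ f7 = 7b
byte 2: 01 ^ 90 = 91
byte 3: b4 ^ 34 = 80
byte 4: 2c ^ f7 = db

487b9180db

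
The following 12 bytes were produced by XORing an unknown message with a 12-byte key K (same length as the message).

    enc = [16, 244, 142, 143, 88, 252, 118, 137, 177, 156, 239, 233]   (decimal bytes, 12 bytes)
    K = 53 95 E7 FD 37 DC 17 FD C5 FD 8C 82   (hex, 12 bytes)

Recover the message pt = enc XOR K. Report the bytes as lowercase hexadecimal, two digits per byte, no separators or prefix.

436169726f2061747461636b

XOR is its own inverse, so applying the key byte-wise gives the result directly.
byte 0: 10 ⊕ 53 = 43
byte 1: f4 ⊕ 95 = 61
byte 2: 8e ⊕ e7 = 69
byte 3: 8f ⊕ fd = 72
byte 4: 58 ⊕ 37 = 6f
byte 5: fc ⊕ dc = 20
byte 6: 76 ⊕ 17 = 61
byte 7: 89 ⊕ fd = 74
byte 8: b1 ⊕ c5 = 74
byte 9: 9c ⊕ fd = 61
byte 10: ef ⊕ 8c = 63
byte 11: e9 ⊕ 82 = 6b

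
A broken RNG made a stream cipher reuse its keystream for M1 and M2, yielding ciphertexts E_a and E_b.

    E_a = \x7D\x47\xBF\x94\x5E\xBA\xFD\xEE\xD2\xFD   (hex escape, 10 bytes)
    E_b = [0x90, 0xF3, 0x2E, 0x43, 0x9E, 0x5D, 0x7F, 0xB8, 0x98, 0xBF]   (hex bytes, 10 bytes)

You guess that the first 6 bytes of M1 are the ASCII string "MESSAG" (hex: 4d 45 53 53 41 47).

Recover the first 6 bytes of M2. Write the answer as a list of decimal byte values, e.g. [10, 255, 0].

First, E_a ⊕ E_b = (M1 ⊕ K) ⊕ (M2 ⊕ K) = M1 ⊕ M2, so the key drops out. Then M2 = (M1 ⊕ M2) ⊕ M1 over the first 6 bytes.
byte 0: (7d XOR 90) XOR 4d = ed XOR 4d = a0
byte 1: (47 XOR f3) XOR 45 = b4 XOR 45 = f1
byte 2: (bf XOR 2e) XOR 53 = 91 XOR 53 = c2
byte 3: (94 XOR 43) XOR 53 = d7 XOR 53 = 84
byte 4: (5e XOR 9e) XOR 41 = c0 XOR 41 = 81
byte 5: (ba XOR 5d) XOR 47 = e7 XOR 47 = a0

[160, 241, 194, 132, 129, 160]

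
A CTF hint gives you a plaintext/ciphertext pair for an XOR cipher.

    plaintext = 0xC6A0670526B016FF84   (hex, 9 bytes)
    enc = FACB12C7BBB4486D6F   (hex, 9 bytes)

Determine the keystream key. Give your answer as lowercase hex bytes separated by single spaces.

3c 6b 75 c2 9d 04 5e 92 eb

Since enc = plaintext ⊕ key, XORing both sides with plaintext gives key = plaintext ⊕ enc.
byte 0: c6 ^ fa = 3c
byte 1: a0 ^ cb = 6b
byte 2: 67 ^ 12 = 75
byte 3: 05 ^ c7 = c2
byte 4: 26 ^ bb = 9d
byte 5: b0 ^ b4 = 04
byte 6: 16 ^ 48 = 5e
byte 7: ff ^ 6d = 92
byte 8: 84 ^ 6f = eb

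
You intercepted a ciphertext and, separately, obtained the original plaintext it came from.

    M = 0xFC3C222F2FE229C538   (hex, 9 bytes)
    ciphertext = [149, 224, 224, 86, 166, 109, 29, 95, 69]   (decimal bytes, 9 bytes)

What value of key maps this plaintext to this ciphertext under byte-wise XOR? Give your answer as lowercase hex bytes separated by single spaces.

69 dc c2 79 89 8f 34 9a 7d

Since ciphertext = M ⊕ key, XORing both sides with M gives key = M ⊕ ciphertext.
252 xor 149 = 105
 60 xor 224 = 220
 34 xor 224 = 194
 47 xor  86 = 121
 47 xor 166 = 137
226 xor 109 = 143
 41 xor  29 =  52
197 xor  95 = 154
 56 xor  69 = 125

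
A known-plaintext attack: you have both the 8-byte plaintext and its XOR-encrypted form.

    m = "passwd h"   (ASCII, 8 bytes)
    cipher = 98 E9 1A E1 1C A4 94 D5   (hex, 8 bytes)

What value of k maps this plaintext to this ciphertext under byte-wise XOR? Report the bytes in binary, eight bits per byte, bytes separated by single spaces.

Since cipher = m ⊕ k, XORing both sides with m gives k = m ⊕ cipher.
112 XOR 152 = 232
 97 XOR 233 = 136
115 XOR  26 = 105
115 XOR 225 = 146
119 XOR  28 = 107
100 XOR 164 = 192
 32 XOR 148 = 180
104 XOR 213 = 189

11101000 10001000 01101001 10010010 01101011 11000000 10110100 10111101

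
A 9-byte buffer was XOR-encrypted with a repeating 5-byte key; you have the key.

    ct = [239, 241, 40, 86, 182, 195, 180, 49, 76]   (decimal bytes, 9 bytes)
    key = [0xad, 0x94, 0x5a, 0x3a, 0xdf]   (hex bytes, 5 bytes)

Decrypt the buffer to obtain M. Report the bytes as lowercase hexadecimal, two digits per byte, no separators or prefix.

4265726c696e206b76

The 5-byte key repeats, so the effective keystream is ad 94 5a 3a df ad 94 5a 3a.
byte 0: ef xor ad = 42
byte 1: f1 xor 94 = 65
byte 2: 28 xor 5a = 72
byte 3: 56 xor 3a = 6c
byte 4: b6 xor df = 69
byte 5: c3 xor ad = 6e
byte 6: b4 xor 94 = 20
byte 7: 31 xor 5a = 6b
byte 8: 4c xor 3a = 76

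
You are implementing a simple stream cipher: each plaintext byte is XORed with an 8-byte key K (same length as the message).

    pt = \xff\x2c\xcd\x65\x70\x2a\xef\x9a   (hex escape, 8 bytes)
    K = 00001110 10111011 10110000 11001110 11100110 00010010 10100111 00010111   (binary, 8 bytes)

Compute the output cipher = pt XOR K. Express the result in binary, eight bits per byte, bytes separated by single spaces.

11110001 10010111 01111101 10101011 10010110 00111000 01001000 10001101

ff ⊕ 0e = f1
2c ⊕ bb = 97
cd ⊕ b0 = 7d
65 ⊕ ce = ab
70 ⊕ e6 = 96
2a ⊕ 12 = 38
ef ⊕ a7 = 48
9a ⊕ 17 = 8d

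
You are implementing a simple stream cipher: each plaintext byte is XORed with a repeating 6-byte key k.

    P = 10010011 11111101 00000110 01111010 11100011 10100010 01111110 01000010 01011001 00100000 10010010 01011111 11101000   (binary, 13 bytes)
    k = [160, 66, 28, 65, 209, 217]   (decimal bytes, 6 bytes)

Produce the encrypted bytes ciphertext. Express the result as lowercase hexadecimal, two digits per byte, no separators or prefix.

The 6-byte key repeats, so the effective keystream is a0 42 1c 41 d1 d9 a0 42 1c 41 d1 d9 a0.
byte 0: 93 xor a0 = 33
byte 1: fd xor 42 = bf
byte 2: 06 xor 1c = 1a
byte 3: 7a xor 41 = 3b
byte 4: e3 xor d1 = 32
byte 5: a2 xor d9 = 7b
byte 6: 7e xor a0 = de
byte 7: 42 xor 42 = 00
byte 8: 59 xor 1c = 45
byte 9: 20 xor 41 = 61
byte 10: 92 xor d1 = 43
byte 11: 5f xor d9 = 86
byte 12: e8 xor a0 = 48

33bf1a3b327bde004561438648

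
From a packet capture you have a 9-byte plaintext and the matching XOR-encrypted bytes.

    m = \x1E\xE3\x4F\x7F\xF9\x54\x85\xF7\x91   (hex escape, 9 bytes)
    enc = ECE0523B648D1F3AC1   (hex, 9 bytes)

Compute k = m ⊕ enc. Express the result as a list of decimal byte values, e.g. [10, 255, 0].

[242, 3, 29, 68, 157, 217, 154, 205, 80]

Since enc = m ⊕ k, XORing both sides with m gives k = m ⊕ enc.
byte 0: 1e xor ec = f2
byte 1: e3 xor e0 = 03
byte 2: 4f xor 52 = 1d
byte 3: 7f xor 3b = 44
byte 4: f9 xor 64 = 9d
byte 5: 54 xor 8d = d9
byte 6: 85 xor 1f = 9a
byte 7: f7 xor 3a = cd
byte 8: 91 xor c1 = 50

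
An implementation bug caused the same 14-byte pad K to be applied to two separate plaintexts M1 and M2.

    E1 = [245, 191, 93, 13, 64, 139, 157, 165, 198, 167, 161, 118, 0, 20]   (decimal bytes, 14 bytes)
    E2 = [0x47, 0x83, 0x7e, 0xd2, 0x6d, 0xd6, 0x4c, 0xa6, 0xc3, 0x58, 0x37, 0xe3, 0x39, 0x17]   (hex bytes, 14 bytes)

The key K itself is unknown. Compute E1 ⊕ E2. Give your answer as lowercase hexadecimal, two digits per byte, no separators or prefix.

E1 ⊕ E2 = (M1 ⊕ K) ⊕ (M2 ⊕ K) = M1 ⊕ M2 — the shared key cancels under XOR.
byte 0: 245 XOR  71 = 178
byte 1: 191 XOR 131 =  60
byte 2:  93 XOR 126 =  35
byte 3:  13 XOR 210 = 223
byte 4:  64 XOR 109 =  45
byte 5: 139 XOR 214 =  93
byte 6: 157 XOR  76 = 209
byte 7: 165 XOR 166 =   3
byte 8: 198 XOR 195 =   5
byte 9: 167 XOR  88 = 255
byte 10: 161 XOR  55 = 150
byte 11: 118 XOR 227 = 149
byte 12:   0 XOR  57 =  57
byte 13:  20 XOR  23 =   3

b23c23df2d5dd10305ff96953903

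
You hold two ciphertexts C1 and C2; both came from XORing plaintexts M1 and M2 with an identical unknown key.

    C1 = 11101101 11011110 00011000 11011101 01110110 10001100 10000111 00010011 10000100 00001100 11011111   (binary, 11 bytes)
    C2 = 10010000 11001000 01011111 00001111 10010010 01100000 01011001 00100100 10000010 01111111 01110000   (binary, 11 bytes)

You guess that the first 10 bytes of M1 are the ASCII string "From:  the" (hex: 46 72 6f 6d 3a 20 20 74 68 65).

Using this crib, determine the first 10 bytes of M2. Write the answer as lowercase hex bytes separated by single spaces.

First, C1 ⊕ C2 = (M1 ⊕ K) ⊕ (M2 ⊕ K) = M1 ⊕ M2, so the key drops out. Then M2 = (M1 ⊕ M2) ⊕ M1 over the first 10 bytes.
byte 0: (ed ⊕ 90) ⊕ 46 = 7d ⊕ 46 = 3b
byte 1: (de ⊕ c8) ⊕ 72 = 16 ⊕ 72 = 64
byte 2: (18 ⊕ 5f) ⊕ 6f = 47 ⊕ 6f = 28
byte 3: (dd ⊕ 0f) ⊕ 6d = d2 ⊕ 6d = bf
byte 4: (76 ⊕ 92) ⊕ 3a = e4 ⊕ 3a = de
byte 5: (8c ⊕ 60) ⊕ 20 = ec ⊕ 20 = cc
byte 6: (87 ⊕ 59) ⊕ 20 = de ⊕ 20 = fe
byte 7: (13 ⊕ 24) ⊕ 74 = 37 ⊕ 74 = 43
byte 8: (84 ⊕ 82) ⊕ 68 = 06 ⊕ 68 = 6e
byte 9: (0c ⊕ 7f) ⊕ 65 = 73 ⊕ 65 = 16

3b 64 28 bf de cc fe 43 6e 16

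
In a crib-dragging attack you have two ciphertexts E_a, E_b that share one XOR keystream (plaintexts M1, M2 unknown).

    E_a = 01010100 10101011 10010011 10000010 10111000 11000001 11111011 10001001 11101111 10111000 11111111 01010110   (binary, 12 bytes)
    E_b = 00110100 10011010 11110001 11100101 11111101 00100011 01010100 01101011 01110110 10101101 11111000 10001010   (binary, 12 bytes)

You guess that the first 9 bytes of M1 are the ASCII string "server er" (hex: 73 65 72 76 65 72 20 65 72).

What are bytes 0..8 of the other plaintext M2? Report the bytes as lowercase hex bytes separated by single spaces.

First, E_a ⊕ E_b = (M1 ⊕ K) ⊕ (M2 ⊕ K) = M1 ⊕ M2, so the key drops out. Then M2 = (M1 ⊕ M2) ⊕ M1 over the first 9 bytes.
byte 0: (54 ^ 34) ^ 73 = 60 ^ 73 = 13
byte 1: (ab ^ 9a) ^ 65 = 31 ^ 65 = 54
byte 2: (93 ^ f1) ^ 72 = 62 ^ 72 = 10
byte 3: (82 ^ e5) ^ 76 = 67 ^ 76 = 11
byte 4: (b8 ^ fd) ^ 65 = 45 ^ 65 = 20
byte 5: (c1 ^ 23) ^ 72 = e2 ^ 72 = 90
byte 6: (fb ^ 54) ^ 20 = af ^ 20 = 8f
byte 7: (89 ^ 6b) ^ 65 = e2 ^ 65 = 87
byte 8: (ef ^ 76) ^ 72 = 99 ^ 72 = eb

13 54 10 11 20 90 8f 87 eb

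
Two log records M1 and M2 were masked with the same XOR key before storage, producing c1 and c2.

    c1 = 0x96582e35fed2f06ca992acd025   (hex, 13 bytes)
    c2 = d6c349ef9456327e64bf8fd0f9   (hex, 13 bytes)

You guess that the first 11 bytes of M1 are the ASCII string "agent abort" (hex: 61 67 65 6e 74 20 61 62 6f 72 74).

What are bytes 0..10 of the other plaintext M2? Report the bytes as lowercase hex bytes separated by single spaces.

21 fc 02 b4 1e a4 a3 70 a2 5f 57

First, c1 ⊕ c2 = (M1 ⊕ K) ⊕ (M2 ⊕ K) = M1 ⊕ M2, so the key drops out. Then M2 = (M1 ⊕ M2) ⊕ M1 over the first 11 bytes.
byte 0: (96 XOR d6) XOR 61 = 40 XOR 61 = 21
byte 1: (58 XOR c3) XOR 67 = 9b XOR 67 = fc
byte 2: (2e XOR 49) XOR 65 = 67 XOR 65 = 02
byte 3: (35 XOR ef) XOR 6e = da XOR 6e = b4
byte 4: (fe XOR 94) XOR 74 = 6a XOR 74 = 1e
byte 5: (d2 XOR 56) XOR 20 = 84 XOR 20 = a4
byte 6: (f0 XOR 32) XOR 61 = c2 XOR 61 = a3
byte 7: (6c XOR 7e) XOR 62 = 12 XOR 62 = 70
byte 8: (a9 XOR 64) XOR 6f = cd XOR 6f = a2
byte 9: (92 XOR bf) XOR 72 = 2d XOR 72 = 5f
byte 10: (ac XOR 8f) XOR 74 = 23 XOR 74 = 57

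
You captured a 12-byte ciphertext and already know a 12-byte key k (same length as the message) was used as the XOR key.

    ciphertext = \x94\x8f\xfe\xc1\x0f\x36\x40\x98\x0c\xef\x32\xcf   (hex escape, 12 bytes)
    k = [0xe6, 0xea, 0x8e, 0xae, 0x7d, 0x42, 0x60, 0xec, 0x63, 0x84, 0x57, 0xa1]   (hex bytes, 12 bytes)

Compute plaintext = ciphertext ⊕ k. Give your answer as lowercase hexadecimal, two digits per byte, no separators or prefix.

XOR is its own inverse, so applying the key byte-wise gives the result directly.
byte 0: 94 xor e6 = 72
byte 1: 8f xor ea = 65
byte 2: fe xor 8e = 70
byte 3: c1 xor ae = 6f
byte 4: 0f xor 7d = 72
byte 5: 36 xor 42 = 74
byte 6: 40 xor 60 = 20
byte 7: 98 xor ec = 74
byte 8: 0c xor 63 = 6f
byte 9: ef xor 84 = 6b
byte 10: 32 xor 57 = 65
byte 11: cf xor a1 = 6e

7265706f727420746f6b656e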